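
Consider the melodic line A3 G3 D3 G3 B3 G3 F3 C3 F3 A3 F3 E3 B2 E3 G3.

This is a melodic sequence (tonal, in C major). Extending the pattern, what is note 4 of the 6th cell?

B2

Grouping in 5s, the 4th note of each cell is G3, F3, E3.
Extending down a 2nd: D3 → C3 → B2.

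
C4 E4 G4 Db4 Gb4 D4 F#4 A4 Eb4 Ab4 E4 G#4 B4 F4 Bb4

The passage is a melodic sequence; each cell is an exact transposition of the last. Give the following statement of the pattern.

F#4 A#4 C#5 G4 C5

Unit = 5 notes; the statements start on C4, D4, E4, moving up a 2nd each time.
From F#4 the exact shape gives F#4 A#4 C#5 G4 C5.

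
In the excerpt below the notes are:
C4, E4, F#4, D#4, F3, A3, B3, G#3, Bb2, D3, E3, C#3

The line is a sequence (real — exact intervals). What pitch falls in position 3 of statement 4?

With 4-note cells, note 3 of each statement runs F#4, B3, E3.
From E3, down a 5th gives A2.

A2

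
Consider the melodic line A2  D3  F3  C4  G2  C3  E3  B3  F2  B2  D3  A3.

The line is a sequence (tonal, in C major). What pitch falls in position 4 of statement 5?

Grouping in 4s, the 4th note of each cell is C4, B3, A3.
Extending down a 2nd: G3 → F3.

F3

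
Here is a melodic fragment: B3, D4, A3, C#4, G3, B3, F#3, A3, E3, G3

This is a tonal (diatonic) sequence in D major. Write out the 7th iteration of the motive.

With a 2-note motive the entries are B3, A3, G3, F#3, E3, each down a 2nd from the previous.
Continuing the starts: D3 → C#3.
So cell 7 is C#3 E3.

C#3 E3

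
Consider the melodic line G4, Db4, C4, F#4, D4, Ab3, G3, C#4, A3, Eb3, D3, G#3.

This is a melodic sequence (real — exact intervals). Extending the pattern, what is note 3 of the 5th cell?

E2

Grouping in 4s, the 3rd note of each cell is C4, G3, D3.
Carrying that down a 4th forward: A2 → E2.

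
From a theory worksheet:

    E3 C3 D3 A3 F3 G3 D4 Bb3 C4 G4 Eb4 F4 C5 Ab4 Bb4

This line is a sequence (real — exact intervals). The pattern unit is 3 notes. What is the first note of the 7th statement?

With a 3-note motive the entries are E3, A3, D4, G4, C5, each up a 4th from the previous.
Extending the heads up a 4th: F5 → Bb5.

Bb5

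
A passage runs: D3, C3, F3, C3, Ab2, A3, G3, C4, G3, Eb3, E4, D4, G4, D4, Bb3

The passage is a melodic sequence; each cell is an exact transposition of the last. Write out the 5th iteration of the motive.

Unit = 5 notes; the statements start on D3, A3, E4, moving up a 5th each time.
Carrying on: B4 → F#5.
From F#5 the exact shape gives F#5 E5 A5 E5 C5.

F#5 E5 A5 E5 C5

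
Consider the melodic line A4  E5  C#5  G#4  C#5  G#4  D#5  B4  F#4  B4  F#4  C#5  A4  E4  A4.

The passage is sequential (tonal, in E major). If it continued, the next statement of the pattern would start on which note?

E4

The 5-note cells begin on A4, G#4, F#4 — each down a 2nd from the last.
One more step down a 2nd gives E4.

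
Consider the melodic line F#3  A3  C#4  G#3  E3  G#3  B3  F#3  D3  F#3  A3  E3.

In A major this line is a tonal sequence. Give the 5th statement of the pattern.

B2 D3 F#3 C#3

Taking 4-note groups, the heads are F#3, E3, D3: the pattern moves down a 2nd.
Extending down a 2nd: C#3 → B2.
So cell 5 is B2 D3 F#3 C#3.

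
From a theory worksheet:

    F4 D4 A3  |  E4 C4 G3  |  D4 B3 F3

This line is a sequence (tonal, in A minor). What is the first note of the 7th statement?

The 3-note cells begin on F4, E4, D4 — each down a 2nd from the last.
Extending the heads down a 2nd: C4 → B3 → A3 → G3.

G3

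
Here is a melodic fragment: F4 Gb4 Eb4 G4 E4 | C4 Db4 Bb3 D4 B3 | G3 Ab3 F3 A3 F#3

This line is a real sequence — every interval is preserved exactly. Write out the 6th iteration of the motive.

E2 F2 D2 F#2 D#2

Taking 5-note groups, the heads are F4, C4, G3: the pattern moves down a 4th.
Extending down a 4th: D3 → A2 → E2.
Statement 6 starts on E2 and keeps the same exact contour: E2 F2 D2 F#2 D#2.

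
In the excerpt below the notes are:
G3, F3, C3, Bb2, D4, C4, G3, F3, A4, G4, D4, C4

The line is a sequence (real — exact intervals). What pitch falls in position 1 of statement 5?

B5

Grouping in 4s, the 1st note of each cell is G3, D4, A4.
Carrying that up a 5th forward: E5 → B5.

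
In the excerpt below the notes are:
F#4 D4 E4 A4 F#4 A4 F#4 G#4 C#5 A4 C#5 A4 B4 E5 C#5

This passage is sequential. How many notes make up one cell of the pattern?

5

Try groups of 5 (3 cells in 15 notes):
F#4 D4 E4 A4 F#4 | A4 F#4 G#4 C#5 A4 | C#5 A4 B4 E5 C#5
Every group is a transposition up a 3rd of the one before; no shorter unit works.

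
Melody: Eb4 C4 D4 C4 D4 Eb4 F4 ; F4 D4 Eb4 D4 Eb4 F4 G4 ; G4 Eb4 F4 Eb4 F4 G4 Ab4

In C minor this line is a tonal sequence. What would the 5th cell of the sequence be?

With a 7-note motive the entries are Eb4, F4, G4, each up a 2nd from the previous.
Continuing the starts: Ab4 → Bb4.
Statement 5 starts on Bb4 and keeps the same diatonic contour: Bb4 G4 Ab4 G4 Ab4 Bb4 C5.

Bb4 G4 Ab4 G4 Ab4 Bb4 C5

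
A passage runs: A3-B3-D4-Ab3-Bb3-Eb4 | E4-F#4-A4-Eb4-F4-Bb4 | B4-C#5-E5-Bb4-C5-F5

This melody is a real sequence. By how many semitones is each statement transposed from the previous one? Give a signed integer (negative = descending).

7

Unit = 6 notes; the statements start on A3, E4, B4, moving up a 5th each time.
A3→E4 is 64 − 57 = 7 semitones.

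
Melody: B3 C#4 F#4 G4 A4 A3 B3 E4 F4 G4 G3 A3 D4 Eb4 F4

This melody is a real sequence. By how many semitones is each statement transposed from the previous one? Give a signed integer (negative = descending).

-2

With a 5-note motive the entries are B3, A3, G3, each down a 2nd from the previous.
Counting half-steps from B3 to A3: -2.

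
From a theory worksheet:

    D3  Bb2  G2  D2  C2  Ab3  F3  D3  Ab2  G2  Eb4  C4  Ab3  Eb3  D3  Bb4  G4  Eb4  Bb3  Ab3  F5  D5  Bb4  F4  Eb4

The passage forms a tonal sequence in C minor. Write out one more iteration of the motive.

C6 Ab5 F5 C5 Bb4

With a 5-note motive the entries are D3, Ab3, Eb4, Bb4, F5, each up a 5th from the previous.
Statement 6 starts on C6 and keeps the same diatonic contour: C6 Ab5 F5 C5 Bb4.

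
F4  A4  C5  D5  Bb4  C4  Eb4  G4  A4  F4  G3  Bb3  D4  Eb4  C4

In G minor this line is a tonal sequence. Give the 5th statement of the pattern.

A2 C3 Eb3 F3 D3

With a 5-note motive the entries are F4, C4, G3, each down a 4th from the previous.
Extending down a 4th: D3 → A2.
Statement 5 starts on A2 and keeps the same diatonic contour: A2 C3 Eb3 F3 D3.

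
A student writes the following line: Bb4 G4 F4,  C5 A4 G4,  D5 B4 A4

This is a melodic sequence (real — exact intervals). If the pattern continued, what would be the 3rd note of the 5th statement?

C#5

Grouping in 3s, the 3rd note of each cell is F4, G4, A4.
Extending up a 2nd: B4 → C#5.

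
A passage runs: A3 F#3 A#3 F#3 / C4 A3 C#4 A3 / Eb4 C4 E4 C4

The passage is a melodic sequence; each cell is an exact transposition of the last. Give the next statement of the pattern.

Unit = 4 notes; the statements start on A3, C4, Eb4, moving up a 3rd each time.
So cell 4 is Gb4 Eb4 G4 Eb4.

Gb4 Eb4 G4 Eb4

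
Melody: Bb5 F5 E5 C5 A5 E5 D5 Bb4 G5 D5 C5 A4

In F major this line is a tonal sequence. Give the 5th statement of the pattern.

The 4-note cells begin on Bb5, A5, G5 — each down a 2nd from the last.
Continuing the starts: F5 → E5.
From E5 the diatonic shape gives E5 Bb4 A4 F4.

E5 Bb4 A4 F4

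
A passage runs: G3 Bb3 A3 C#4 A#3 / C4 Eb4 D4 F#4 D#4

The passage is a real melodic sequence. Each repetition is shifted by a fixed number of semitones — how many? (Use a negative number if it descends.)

With a 5-note motive the entries are G3, C4, each up a 4th from the previous.
Counting half-steps from G3 to C4: 5.

5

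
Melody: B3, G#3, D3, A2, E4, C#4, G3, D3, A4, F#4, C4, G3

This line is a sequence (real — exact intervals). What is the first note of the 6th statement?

C6

Taking 4-note groups, the heads are B3, E4, A4: the pattern moves up a 4th.
Extending the heads up a 4th: D5 → G5 → C6.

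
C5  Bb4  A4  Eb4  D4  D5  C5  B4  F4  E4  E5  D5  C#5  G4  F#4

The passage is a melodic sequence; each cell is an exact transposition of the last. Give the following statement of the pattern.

Taking 5-note groups, the heads are C5, D5, E5: the pattern moves up a 2nd.
Statement 4 starts on F#5 and keeps the same exact contour: F#5 E5 D#5 A4 G#4.

F#5 E5 D#5 A4 G#4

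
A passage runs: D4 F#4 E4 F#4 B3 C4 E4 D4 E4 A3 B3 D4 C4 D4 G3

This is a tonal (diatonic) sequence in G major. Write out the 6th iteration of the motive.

F#3 A3 G3 A3 D3

With a 5-note motive the entries are D4, C4, B3, each down a 2nd from the previous.
Continuing the starts: A3 → G3 → F#3.
From F#3 the diatonic shape gives F#3 A3 G3 A3 D3.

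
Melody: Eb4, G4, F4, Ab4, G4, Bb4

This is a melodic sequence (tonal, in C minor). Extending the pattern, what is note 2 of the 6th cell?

The unit is 2 notes. Position-2 pitches of the 3 shown cells: G4, Ab4, Bb4.
Each moves up a 2nd. Continuing: C5 → D5 → Eb5.

Eb5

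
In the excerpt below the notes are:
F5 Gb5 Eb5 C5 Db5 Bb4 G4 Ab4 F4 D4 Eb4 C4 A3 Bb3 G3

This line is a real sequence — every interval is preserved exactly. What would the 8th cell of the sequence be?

F#2 G2 E2

Unit = 3 notes; the statements start on F5, C5, G4, D4, A3, moving down a 4th each time.
Carrying on: E3 → B2 → F#2.
So cell 8 is F#2 G2 E2.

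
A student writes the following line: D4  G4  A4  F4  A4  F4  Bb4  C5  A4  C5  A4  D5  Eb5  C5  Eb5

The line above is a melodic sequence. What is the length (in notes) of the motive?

15 notes total. Splitting into 3 groups of 5:
D4 G4 A4 F4 A4 | F4 Bb4 C5 A4 C5 | A4 D5 Eb5 C5 Eb5
Each cell is the previous one up a 3rd — so the unit is 5 notes.

5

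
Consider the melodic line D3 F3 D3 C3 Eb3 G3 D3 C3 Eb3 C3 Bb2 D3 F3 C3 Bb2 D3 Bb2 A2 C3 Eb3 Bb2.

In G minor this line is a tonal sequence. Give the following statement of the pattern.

A2 C3 A2 G2 Bb2 D3 A2

With a 7-note motive the entries are D3, C3, Bb2, each down a 2nd from the previous.
From A2 the diatonic shape gives A2 C3 A2 G2 Bb2 D3 A2.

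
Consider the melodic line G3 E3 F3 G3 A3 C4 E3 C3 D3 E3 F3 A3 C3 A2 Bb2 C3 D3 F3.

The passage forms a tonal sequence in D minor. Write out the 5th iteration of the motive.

With a 6-note motive the entries are G3, E3, C3, each down a 3rd from the previous.
Carrying on: A2 → F2.
So cell 5 is F2 D2 E2 F2 G2 Bb2.

F2 D2 E2 F2 G2 Bb2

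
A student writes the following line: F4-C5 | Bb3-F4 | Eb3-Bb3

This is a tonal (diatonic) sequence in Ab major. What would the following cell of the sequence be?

Ab2 Eb3

The 2-note cells begin on F4, Bb3, Eb3 — each down a 5th from the last.
So cell 4 is Ab2 Eb3.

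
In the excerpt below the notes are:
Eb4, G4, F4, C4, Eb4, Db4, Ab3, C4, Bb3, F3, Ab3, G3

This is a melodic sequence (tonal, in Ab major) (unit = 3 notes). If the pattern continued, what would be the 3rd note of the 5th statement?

Eb3

With 3-note cells, note 3 of each statement runs F4, Db4, Bb3, G3.
From G3, down a 3rd gives Eb3.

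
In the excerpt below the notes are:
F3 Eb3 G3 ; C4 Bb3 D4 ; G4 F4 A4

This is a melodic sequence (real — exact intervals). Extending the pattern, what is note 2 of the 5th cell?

G5

With 3-note cells, note 2 of each statement runs Eb3, Bb3, F4.
Each moves up a 5th. Continuing: C5 → G5.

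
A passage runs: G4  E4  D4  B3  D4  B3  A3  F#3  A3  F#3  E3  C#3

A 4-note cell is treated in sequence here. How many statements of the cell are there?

3

12 notes in groups of 4 gives 12/4 = 3 statements.
Starts: G4, D4, A3 — each down a 4th.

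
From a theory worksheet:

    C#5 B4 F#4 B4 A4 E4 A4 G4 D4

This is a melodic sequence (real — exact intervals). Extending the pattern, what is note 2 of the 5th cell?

The unit is 3 notes. Position-2 pitches of the 3 shown cells: B4, A4, G4.
Extending down a 2nd: F4 → Eb4.

Eb4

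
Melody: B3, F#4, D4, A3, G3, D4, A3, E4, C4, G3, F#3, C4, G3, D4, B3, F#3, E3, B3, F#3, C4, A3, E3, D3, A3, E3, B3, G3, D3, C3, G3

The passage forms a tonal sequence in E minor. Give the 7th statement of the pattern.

With a 6-note motive the entries are B3, A3, G3, F#3, E3, each down a 2nd from the previous.
Continuing the starts: D3 → C3.
From C3 the diatonic shape gives C3 G3 E3 B2 A2 E3.

C3 G3 E3 B2 A2 E3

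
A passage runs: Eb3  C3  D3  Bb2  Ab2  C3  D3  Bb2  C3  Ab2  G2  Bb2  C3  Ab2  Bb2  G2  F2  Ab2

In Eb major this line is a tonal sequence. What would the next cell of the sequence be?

Bb2 G2 Ab2 F2 Eb2 G2

Unit = 6 notes; the statements start on Eb3, D3, C3, moving down a 2nd each time.
From Bb2 the diatonic shape gives Bb2 G2 Ab2 F2 Eb2 G2.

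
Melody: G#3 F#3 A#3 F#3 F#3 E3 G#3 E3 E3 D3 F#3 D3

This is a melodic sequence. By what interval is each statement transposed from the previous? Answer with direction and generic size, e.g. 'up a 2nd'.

down a 2nd

Taking 4-note groups, the heads are G#3, F#3, E3: the pattern moves down a 2nd.
From G#3 to F#3: down a 2nd.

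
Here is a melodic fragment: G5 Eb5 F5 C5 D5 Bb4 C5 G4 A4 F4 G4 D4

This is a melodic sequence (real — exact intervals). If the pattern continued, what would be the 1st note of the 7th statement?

With 4-note cells, note 1 of each statement runs G5, D5, A4.
Carrying that down a 4th forward: E4 → B3 → F#3 → C#3.

C#3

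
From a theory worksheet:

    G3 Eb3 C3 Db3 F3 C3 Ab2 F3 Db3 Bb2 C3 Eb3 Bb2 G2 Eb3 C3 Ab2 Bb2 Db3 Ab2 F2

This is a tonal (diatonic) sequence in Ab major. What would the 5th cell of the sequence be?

The 7-note cells begin on G3, F3, Eb3 — each down a 2nd from the last.
Extending down a 2nd: Db3 → C3.
So cell 5 is C3 Ab2 F2 G2 Bb2 F2 Db2.

C3 Ab2 F2 G2 Bb2 F2 Db2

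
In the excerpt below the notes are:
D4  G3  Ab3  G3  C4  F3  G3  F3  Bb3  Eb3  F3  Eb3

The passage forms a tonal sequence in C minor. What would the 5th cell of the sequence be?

The 4-note cells begin on D4, C4, Bb3 — each down a 2nd from the last.
Carrying on: Ab3 → G3.
So cell 5 is G3 C3 D3 C3.

G3 C3 D3 C3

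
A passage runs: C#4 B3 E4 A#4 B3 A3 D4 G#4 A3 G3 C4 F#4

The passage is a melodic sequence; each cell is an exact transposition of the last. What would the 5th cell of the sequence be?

Taking 4-note groups, the heads are C#4, B3, A3: the pattern moves down a 2nd.
Extending down a 2nd: G3 → F3.
From F3 the exact shape gives F3 Eb3 Ab3 D4.

F3 Eb3 Ab3 D4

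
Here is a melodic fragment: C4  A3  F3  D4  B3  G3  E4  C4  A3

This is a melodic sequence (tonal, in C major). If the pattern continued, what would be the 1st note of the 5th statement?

G4

With 3-note cells, note 1 of each statement runs C4, D4, E4.
Each moves up a 2nd. Continuing: F4 → G4.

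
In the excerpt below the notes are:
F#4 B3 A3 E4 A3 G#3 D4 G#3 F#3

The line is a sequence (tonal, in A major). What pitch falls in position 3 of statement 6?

Grouping in 3s, the 3rd note of each cell is A3, G#3, F#3.
Each moves down a 2nd. Continuing: E3 → D3 → C#3.

C#3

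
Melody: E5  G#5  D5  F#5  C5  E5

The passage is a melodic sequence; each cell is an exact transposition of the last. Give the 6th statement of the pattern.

Gb4 Bb4

Taking 2-note groups, the heads are E5, D5, C5: the pattern moves down a 2nd.
Extending down a 2nd: Bb4 → Ab4 → Gb4.
So cell 6 is Gb4 Bb4.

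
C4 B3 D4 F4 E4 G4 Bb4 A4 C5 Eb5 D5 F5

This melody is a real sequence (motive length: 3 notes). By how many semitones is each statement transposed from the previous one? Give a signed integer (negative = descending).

Unit = 3 notes; the statements start on C4, F4, Bb4, Eb5, moving up a 4th each time.
Counting half-steps from C4 to F4: 5.

5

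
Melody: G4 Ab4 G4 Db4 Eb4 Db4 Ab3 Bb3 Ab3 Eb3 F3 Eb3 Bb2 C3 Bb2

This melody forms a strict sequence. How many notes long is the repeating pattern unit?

3

15 notes total. Splitting into 5 groups of 3:
G4 Ab4 G4 | Db4 Eb4 Db4 | Ab3 Bb3 Ab3 | Eb3 F3 Eb3 | Bb2 C3 Bb2
That's a consistent down a 4th shift per cell, and no other grouping gives one.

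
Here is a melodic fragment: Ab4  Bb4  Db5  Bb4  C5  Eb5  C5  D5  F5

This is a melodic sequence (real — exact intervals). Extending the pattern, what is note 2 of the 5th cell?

F#5

With 3-note cells, note 2 of each statement runs Bb4, C5, D5.
Each moves up a 2nd. Continuing: E5 → F#5.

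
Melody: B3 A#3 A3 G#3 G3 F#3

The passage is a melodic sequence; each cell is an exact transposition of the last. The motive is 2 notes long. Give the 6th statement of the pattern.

Db3 C3

Unit = 2 notes; the statements start on B3, A3, G3, moving down a 2nd each time.
Continuing the starts: F3 → Eb3 → Db3.
Statement 6 starts on Db3 and keeps the same exact contour: Db3 C3.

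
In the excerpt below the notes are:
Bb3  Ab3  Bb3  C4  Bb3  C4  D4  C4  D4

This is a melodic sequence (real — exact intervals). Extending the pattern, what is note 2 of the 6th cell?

F#4

The unit is 3 notes. Position-2 pitches of the 3 shown cells: Ab3, Bb3, C4.
Extending up a 2nd: D4 → E4 → F#4.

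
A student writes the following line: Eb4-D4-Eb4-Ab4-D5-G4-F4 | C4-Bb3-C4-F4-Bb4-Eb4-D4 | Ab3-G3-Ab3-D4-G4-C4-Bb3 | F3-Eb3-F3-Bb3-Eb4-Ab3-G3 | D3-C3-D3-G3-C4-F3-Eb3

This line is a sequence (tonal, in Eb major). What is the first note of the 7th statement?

G2

Unit = 7 notes; the statements start on Eb4, C4, Ab3, F3, D3, moving down a 3rd each time.
Extending the heads down a 3rd: Bb2 → G2.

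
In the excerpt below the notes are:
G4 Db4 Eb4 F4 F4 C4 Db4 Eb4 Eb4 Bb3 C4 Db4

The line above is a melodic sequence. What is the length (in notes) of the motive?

Try groups of 4 (3 cells in 12 notes):
G4 Db4 Eb4 F4 | F4 C4 Db4 Eb4 | Eb4 Bb3 C4 Db4
That's a consistent down a 2nd shift per cell, and no other grouping gives one.

4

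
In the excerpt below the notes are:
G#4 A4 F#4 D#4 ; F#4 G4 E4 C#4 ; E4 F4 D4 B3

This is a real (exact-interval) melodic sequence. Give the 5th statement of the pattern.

C4 Db4 Bb3 G3

Unit = 4 notes; the statements start on G#4, F#4, E4, moving down a 2nd each time.
Extending down a 2nd: D4 → C4.
From C4 the exact shape gives C4 Db4 Bb3 G3.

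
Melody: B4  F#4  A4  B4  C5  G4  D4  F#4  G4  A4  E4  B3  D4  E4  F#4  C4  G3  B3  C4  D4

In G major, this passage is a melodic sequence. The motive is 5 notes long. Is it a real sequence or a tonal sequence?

Every note is diatonic to G major.
Cell 1 has +3 semitones from note 2 to 3, but cell 2 has +4 — the interval quality changes while the contour stays the same, which is the hallmark of a tonal sequence.

tonal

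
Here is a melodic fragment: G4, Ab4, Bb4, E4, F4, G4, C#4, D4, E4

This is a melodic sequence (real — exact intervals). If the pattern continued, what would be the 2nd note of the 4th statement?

B3

Grouping in 3s, the 2nd note of each cell is Ab4, F4, D4.
One more down a 3rd gives B3.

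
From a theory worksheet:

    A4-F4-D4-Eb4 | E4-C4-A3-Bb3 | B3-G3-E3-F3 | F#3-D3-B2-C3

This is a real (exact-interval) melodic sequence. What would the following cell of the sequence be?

Unit = 4 notes; the statements start on A4, E4, B3, F#3, moving down a 4th each time.
So cell 5 is C#3 A2 F#2 G2.

C#3 A2 F#2 G2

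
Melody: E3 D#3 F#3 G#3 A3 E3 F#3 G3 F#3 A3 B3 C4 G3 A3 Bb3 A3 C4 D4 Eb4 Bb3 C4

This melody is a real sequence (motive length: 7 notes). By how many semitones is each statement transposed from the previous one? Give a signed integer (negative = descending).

3

The 7-note cells begin on E3, G3, Bb3 — each up a 3rd from the last.
Counting half-steps from E3 to G3: 3.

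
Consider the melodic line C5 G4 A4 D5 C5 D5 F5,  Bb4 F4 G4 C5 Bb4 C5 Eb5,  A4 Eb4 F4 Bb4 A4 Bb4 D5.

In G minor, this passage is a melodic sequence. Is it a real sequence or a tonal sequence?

Every note is diatonic to G minor.
Cell 1 has -5 semitones from note 1 to 2, but cell 3 has -6 — the interval quality changes while the contour stays the same, which is the hallmark of a tonal sequence.

tonal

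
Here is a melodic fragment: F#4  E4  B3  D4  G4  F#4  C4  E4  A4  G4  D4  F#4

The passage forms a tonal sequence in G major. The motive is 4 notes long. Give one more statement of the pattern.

B4 A4 E4 G4

The 4-note cells begin on F#4, G4, A4 — each up a 2nd from the last.
So cell 4 is B4 A4 E4 G4.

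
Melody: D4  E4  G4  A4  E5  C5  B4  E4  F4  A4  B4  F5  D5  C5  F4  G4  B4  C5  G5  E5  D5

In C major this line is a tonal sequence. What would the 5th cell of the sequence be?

Unit = 7 notes; the statements start on D4, E4, F4, moving up a 2nd each time.
Extending up a 2nd: G4 → A4.
Statement 5 starts on A4 and keeps the same diatonic contour: A4 B4 D5 E5 B5 G5 F5.

A4 B4 D5 E5 B5 G5 F5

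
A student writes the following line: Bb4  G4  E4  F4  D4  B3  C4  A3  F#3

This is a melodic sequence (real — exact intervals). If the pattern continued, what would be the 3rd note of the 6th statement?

D#2

With 3-note cells, note 3 of each statement runs E4, B3, F#3.
Carrying that down a 4th forward: C#3 → G#2 → D#2.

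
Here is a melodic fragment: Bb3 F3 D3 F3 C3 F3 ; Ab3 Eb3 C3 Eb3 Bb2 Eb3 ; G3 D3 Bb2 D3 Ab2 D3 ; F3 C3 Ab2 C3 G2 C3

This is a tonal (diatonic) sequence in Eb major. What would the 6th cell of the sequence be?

Taking 6-note groups, the heads are Bb3, Ab3, G3, F3: the pattern moves down a 2nd.
Extending down a 2nd: Eb3 → D3.
Statement 6 starts on D3 and keeps the same diatonic contour: D3 Ab2 F2 Ab2 Eb2 Ab2.

D3 Ab2 F2 Ab2 Eb2 Ab2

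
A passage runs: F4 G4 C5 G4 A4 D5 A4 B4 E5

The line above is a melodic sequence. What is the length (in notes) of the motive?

3

Try groups of 3 (3 cells in 9 notes):
F4 G4 C5 | G4 A4 D5 | A4 B4 E5
Every group is a transposition up a 2nd of the one before; no shorter unit works.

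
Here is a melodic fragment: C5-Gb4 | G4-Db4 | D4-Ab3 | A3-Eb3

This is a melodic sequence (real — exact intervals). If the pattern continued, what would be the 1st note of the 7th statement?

F#2

With 2-note cells, note 1 of each statement runs C5, G4, D4, A3.
Carrying that down a 4th forward: E3 → B2 → F#2.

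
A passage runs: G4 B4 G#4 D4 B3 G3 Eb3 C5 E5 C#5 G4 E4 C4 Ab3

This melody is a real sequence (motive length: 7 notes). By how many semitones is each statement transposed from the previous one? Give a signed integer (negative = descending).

5

Unit = 7 notes; the statements start on G4, C5, moving up a 4th each time.
G4→C5 is 72 − 67 = 5 semitones.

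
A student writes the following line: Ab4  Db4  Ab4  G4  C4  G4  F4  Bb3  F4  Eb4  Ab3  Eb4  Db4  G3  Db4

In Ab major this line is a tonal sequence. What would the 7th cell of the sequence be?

The 3-note cells begin on Ab4, G4, F4, Eb4, Db4 — each down a 2nd from the last.
Carrying on: C4 → Bb3.
Statement 7 starts on Bb3 and keeps the same diatonic contour: Bb3 Eb3 Bb3.

Bb3 Eb3 Bb3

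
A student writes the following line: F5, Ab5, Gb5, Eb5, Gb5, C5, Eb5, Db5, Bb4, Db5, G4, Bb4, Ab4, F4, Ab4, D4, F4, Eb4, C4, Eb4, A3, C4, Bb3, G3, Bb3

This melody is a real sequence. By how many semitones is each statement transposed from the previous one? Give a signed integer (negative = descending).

-5

The 5-note cells begin on F5, C5, G4, D4, A3 — each down a 4th from the last.
F5 to C5 spans -5 semitones.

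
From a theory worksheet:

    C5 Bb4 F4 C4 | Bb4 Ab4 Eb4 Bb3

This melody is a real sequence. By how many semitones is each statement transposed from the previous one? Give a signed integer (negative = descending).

-2

Unit = 4 notes; the statements start on C5, Bb4, moving down a 2nd each time.
C5→Bb4 is 70 − 72 = -2 semitones.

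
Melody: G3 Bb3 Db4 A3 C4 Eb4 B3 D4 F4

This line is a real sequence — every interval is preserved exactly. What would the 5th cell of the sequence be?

With a 3-note motive the entries are G3, A3, B3, each up a 2nd from the previous.
Carrying on: C#4 → D#4.
From D#4 the exact shape gives D#4 F#4 A4.

D#4 F#4 A4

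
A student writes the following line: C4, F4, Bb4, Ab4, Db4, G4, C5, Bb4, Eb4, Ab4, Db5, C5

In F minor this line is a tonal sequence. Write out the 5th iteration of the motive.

Taking 4-note groups, the heads are C4, Db4, Eb4: the pattern moves up a 2nd.
Continuing the starts: F4 → G4.
Statement 5 starts on G4 and keeps the same diatonic contour: G4 C5 F5 Eb5.

G4 C5 F5 Eb5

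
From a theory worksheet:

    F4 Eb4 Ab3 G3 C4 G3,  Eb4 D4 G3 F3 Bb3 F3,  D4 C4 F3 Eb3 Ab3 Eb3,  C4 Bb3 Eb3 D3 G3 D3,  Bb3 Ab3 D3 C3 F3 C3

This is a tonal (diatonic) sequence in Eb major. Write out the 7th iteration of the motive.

G3 F3 Bb2 Ab2 D3 Ab2

Taking 6-note groups, the heads are F4, Eb4, D4, C4, Bb3: the pattern moves down a 2nd.
Extending down a 2nd: Ab3 → G3.
From G3 the diatonic shape gives G3 F3 Bb2 Ab2 D3 Ab2.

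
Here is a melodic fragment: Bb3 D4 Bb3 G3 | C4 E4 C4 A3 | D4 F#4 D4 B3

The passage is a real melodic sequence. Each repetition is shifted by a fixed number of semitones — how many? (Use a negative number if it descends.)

2

Taking 4-note groups, the heads are Bb3, C4, D4: the pattern moves up a 2nd.
Bb3 to C4 spans +2 semitones.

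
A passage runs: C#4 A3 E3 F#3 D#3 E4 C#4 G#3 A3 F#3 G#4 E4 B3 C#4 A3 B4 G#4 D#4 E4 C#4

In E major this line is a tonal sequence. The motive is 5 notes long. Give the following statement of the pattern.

Unit = 5 notes; the statements start on C#4, E4, G#4, B4, moving up a 3rd each time.
So cell 5 is D#5 B4 F#4 G#4 E4.

D#5 B4 F#4 G#4 E4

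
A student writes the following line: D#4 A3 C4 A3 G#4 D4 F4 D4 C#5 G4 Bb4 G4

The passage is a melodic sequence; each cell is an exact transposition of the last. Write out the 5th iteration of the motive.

With a 4-note motive the entries are D#4, G#4, C#5, each up a 4th from the previous.
Continuing the starts: F#5 → B5.
From B5 the exact shape gives B5 F5 Ab5 F5.

B5 F5 Ab5 F5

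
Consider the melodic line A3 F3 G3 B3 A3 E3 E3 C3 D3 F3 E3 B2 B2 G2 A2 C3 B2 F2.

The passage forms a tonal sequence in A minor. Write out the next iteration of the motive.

With a 6-note motive the entries are A3, E3, B2, each down a 4th from the previous.
Statement 4 starts on F2 and keeps the same diatonic contour: F2 D2 E2 G2 F2 C2.

F2 D2 E2 G2 F2 C2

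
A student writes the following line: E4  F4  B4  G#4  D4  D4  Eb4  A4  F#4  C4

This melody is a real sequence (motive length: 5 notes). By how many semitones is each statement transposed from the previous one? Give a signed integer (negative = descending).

The 5-note cells begin on E4, D4 — each down a 2nd from the last.
E4 to D4 spans -2 semitones.

-2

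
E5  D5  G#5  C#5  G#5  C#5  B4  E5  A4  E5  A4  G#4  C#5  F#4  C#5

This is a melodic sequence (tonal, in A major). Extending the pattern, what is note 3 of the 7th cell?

The unit is 5 notes. Position-3 pitches of the 3 shown cells: G#5, E5, C#5.
Carrying that down a 3rd forward: A4 → F#4 → D4 → B3.

B3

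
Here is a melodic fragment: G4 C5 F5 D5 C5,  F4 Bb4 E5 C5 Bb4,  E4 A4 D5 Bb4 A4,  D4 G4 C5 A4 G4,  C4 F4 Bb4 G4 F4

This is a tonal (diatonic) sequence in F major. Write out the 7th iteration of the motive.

A3 D4 G4 E4 D4

With a 5-note motive the entries are G4, F4, E4, D4, C4, each down a 2nd from the previous.
Extending down a 2nd: Bb3 → A3.
Statement 7 starts on A3 and keeps the same diatonic contour: A3 D4 G4 E4 D4.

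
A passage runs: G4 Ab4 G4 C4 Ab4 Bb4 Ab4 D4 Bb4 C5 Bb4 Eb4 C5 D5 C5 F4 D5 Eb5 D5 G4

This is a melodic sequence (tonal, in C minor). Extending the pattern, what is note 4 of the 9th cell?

With 4-note cells, note 4 of each statement runs C4, D4, Eb4, F4, G4.
Each moves up a 2nd. Continuing: Ab4 → Bb4 → C5 → D5.

D5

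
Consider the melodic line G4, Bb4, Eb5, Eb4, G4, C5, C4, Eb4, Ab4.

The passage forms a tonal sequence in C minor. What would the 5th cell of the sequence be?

The 3-note cells begin on G4, Eb4, C4 — each down a 3rd from the last.
Carrying on: Ab3 → F3.
From F3 the diatonic shape gives F3 Ab3 D4.

F3 Ab3 D4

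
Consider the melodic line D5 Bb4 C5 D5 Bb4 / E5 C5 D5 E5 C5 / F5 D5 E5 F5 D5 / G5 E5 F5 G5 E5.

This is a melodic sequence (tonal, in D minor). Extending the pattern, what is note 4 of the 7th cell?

C6

With 5-note cells, note 4 of each statement runs D5, E5, F5, G5.
Carrying that up a 2nd forward: A5 → Bb5 → C6.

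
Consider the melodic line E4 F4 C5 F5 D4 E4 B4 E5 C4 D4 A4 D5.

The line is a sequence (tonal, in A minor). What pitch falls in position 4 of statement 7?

G4

The unit is 4 notes. Position-4 pitches of the 3 shown cells: F5, E5, D5.
Extending down a 2nd: C5 → B4 → A4 → G4.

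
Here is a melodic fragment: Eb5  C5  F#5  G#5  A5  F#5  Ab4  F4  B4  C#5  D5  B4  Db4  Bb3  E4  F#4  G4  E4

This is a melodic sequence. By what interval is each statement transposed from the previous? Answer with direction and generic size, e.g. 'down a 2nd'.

down a 5th

Taking 6-note groups, the heads are Eb5, Ab4, Db4: the pattern moves down a 5th.
From Eb5 to Ab4: down a 5th.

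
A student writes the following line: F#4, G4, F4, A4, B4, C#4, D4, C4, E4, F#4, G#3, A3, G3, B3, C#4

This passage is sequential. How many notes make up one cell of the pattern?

There are 15 notes; a 5-note unit gives 3 cells:
F#4 G4 F4 A4 B4 | C#4 D4 C4 E4 F#4 | G#3 A3 G3 B3 C#4
That's a consistent down a 4th shift per cell, and no other grouping gives one.

5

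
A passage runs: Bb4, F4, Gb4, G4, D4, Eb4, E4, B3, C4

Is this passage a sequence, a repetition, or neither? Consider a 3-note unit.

sequence

Each 3-note cell is the previous one transposed down a 3rd.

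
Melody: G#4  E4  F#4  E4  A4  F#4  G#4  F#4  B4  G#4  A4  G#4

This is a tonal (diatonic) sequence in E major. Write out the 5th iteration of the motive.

D#5 B4 C#5 B4

Taking 4-note groups, the heads are G#4, A4, B4: the pattern moves up a 2nd.
Continuing the starts: C#5 → D#5.
From D#5 the diatonic shape gives D#5 B4 C#5 B4.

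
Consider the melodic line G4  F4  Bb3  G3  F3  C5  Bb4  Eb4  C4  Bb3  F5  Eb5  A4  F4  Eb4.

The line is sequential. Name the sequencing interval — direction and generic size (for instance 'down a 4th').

Unit = 5 notes; the statements start on G4, C5, F5, moving up a 4th each time.
G4 to C5 is up a 4th.

up a 4th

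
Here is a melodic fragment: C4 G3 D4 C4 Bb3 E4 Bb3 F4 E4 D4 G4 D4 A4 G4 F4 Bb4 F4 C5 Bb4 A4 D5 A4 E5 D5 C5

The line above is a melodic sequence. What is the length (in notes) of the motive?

Try groups of 5 (5 cells in 25 notes):
C4 G3 D4 C4 Bb3 | E4 Bb3 F4 E4 D4 | G4 D4 A4 G4 F4 | Bb4 F4 C5 Bb4 A4 | D5 A4 E5 D5 C5
Every group is a transposition up a 3rd of the one before; no shorter unit works.

5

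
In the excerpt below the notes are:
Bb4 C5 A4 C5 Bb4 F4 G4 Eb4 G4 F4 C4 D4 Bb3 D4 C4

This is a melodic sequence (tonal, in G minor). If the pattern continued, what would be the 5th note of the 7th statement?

Eb2

With 5-note cells, note 5 of each statement runs Bb4, F4, C4.
Each moves down a 4th. Continuing: G3 → D3 → A2 → Eb2.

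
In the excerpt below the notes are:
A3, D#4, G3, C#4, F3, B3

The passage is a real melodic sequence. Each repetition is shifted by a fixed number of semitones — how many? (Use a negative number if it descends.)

With a 2-note motive the entries are A3, G3, F3, each down a 2nd from the previous.
A3 to G3 spans -2 semitones.

-2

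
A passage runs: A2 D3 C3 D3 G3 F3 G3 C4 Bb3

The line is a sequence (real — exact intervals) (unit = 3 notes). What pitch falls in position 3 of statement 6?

Grouping in 3s, the 3rd note of each cell is C3, F3, Bb3.
Extending up a 4th: Eb4 → Ab4 → Db5.

Db5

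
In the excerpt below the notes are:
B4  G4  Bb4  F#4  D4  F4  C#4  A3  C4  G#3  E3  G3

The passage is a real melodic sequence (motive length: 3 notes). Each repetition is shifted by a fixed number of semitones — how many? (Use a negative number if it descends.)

-5

The 3-note cells begin on B4, F#4, C#4, G#3 — each down a 4th from the last.
B4→F#4 is 66 − 71 = -5 semitones.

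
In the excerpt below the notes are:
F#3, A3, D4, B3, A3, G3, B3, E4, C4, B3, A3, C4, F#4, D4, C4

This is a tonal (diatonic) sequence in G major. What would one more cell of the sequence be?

B3 D4 G4 E4 D4

Unit = 5 notes; the statements start on F#3, G3, A3, moving up a 2nd each time.
Statement 4 starts on B3 and keeps the same diatonic contour: B3 D4 G4 E4 D4.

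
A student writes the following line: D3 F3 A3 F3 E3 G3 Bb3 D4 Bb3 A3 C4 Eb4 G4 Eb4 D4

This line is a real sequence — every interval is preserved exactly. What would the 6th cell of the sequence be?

Eb5 Gb5 Bb5 Gb5 F5

With a 5-note motive the entries are D3, G3, C4, each up a 4th from the previous.
Continuing the starts: F4 → Bb4 → Eb5.
From Eb5 the exact shape gives Eb5 Gb5 Bb5 Gb5 F5.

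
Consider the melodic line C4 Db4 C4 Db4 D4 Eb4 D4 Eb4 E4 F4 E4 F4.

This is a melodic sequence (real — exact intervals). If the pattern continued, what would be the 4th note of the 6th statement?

With 4-note cells, note 4 of each statement runs Db4, Eb4, F4.
Extending up a 2nd: G4 → A4 → B4.

B4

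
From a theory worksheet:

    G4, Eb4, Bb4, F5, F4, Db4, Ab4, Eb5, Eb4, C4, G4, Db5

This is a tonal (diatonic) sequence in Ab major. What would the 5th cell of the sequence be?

Unit = 4 notes; the statements start on G4, F4, Eb4, moving down a 2nd each time.
Continuing the starts: Db4 → C4.
Statement 5 starts on C4 and keeps the same diatonic contour: C4 Ab3 Eb4 Bb4.

C4 Ab3 Eb4 Bb4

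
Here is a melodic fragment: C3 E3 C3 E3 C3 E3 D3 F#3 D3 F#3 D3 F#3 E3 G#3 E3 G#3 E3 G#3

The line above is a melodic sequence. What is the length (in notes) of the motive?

6

Try groups of 6 (3 cells in 18 notes):
C3 E3 C3 E3 C3 E3 | D3 F#3 D3 F#3 D3 F#3 | E3 G#3 E3 G#3 E3 G#3
Every group is a transposition up a 2nd of the one before; no shorter unit works.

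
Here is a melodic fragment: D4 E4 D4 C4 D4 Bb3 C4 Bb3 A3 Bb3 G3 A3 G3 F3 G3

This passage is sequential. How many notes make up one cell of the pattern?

5

15 notes total. Splitting into 3 groups of 5:
D4 E4 D4 C4 D4 | Bb3 C4 Bb3 A3 Bb3 | G3 A3 G3 F3 G3
Each cell is the previous one down a 3rd — so the unit is 5 notes.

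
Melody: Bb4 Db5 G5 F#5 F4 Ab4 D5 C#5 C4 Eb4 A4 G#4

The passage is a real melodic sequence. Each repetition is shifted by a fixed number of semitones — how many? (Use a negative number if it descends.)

With a 4-note motive the entries are Bb4, F4, C4, each down a 4th from the previous.
Bb4 to F4 spans -5 semitones.

-5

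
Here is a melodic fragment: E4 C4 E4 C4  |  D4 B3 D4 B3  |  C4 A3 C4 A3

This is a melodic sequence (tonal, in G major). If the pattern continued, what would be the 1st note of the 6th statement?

G3

Grouping in 4s, the 1st note of each cell is E4, D4, C4.
Each moves down a 2nd. Continuing: B3 → A3 → G3.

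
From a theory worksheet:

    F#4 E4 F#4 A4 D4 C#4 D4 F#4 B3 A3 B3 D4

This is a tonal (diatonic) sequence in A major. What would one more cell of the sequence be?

G#3 F#3 G#3 B3

Taking 4-note groups, the heads are F#4, D4, B3: the pattern moves down a 3rd.
So cell 4 is G#3 F#3 G#3 B3.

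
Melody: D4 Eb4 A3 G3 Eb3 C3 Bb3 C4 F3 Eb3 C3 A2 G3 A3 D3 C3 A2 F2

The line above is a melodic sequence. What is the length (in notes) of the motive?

Try groups of 6 (3 cells in 18 notes):
D4 Eb4 A3 G3 Eb3 C3 | Bb3 C4 F3 Eb3 C3 A2 | G3 A3 D3 C3 A2 F2
Each cell is the previous one down a 3rd — so the unit is 6 notes.

6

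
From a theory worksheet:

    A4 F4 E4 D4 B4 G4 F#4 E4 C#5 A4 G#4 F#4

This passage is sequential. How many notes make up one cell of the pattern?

12 notes total. Splitting into 3 groups of 4:
A4 F4 E4 D4 | B4 G4 F#4 E4 | C#5 A4 G#4 F#4
Each cell is the previous one up a 2nd — so the unit is 4 notes.

4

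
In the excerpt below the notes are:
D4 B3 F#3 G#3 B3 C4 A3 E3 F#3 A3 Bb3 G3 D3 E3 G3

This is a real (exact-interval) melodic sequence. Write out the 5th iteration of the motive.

Gb3 Eb3 Bb2 C3 Eb3

With a 5-note motive the entries are D4, C4, Bb3, each down a 2nd from the previous.
Extending down a 2nd: Ab3 → Gb3.
So cell 5 is Gb3 Eb3 Bb2 C3 Eb3.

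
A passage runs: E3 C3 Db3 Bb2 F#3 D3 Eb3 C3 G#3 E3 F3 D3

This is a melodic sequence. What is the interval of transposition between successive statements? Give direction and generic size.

Unit = 4 notes; the statements start on E3, F#3, G#3, moving up a 2nd each time.
From E3 to F#3: up a 2nd.

up a 2nd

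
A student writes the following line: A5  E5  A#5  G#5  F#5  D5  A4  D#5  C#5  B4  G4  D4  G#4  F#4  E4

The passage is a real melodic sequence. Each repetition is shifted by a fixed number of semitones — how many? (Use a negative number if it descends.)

-7

Unit = 5 notes; the statements start on A5, D5, G4, moving down a 5th each time.
Counting half-steps from A5 to D5: -7.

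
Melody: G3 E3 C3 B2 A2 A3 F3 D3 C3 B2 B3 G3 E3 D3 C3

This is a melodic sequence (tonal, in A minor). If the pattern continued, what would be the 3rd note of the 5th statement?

G3

With 5-note cells, note 3 of each statement runs C3, D3, E3.
Extending up a 2nd: F3 → G3.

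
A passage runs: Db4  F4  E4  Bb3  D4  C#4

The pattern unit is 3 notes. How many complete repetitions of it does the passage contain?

2

6 notes in groups of 3 gives 6/3 = 2 statements.
Starts: Db4, Bb3 — each down a 3rd.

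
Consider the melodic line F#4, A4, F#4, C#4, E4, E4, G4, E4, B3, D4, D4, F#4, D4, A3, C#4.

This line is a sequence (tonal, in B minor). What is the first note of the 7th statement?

G3

With a 5-note motive the entries are F#4, E4, D4, each down a 2nd from the previous.
Continuing: C#4 → B3 → A3 → G3. Statement 7 starts on G3.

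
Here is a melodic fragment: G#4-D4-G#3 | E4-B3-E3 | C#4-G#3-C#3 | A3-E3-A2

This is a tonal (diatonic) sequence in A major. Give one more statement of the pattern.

Unit = 3 notes; the statements start on G#4, E4, C#4, A3, moving down a 3rd each time.
From F#3 the diatonic shape gives F#3 C#3 F#2.

F#3 C#3 F#2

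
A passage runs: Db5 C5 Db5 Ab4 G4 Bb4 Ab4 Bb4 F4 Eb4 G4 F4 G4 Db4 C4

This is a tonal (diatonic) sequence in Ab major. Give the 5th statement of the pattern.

C4 Bb3 C4 G3 F3

Unit = 5 notes; the statements start on Db5, Bb4, G4, moving down a 3rd each time.
Carrying on: Eb4 → C4.
So cell 5 is C4 Bb3 C4 G3 F3.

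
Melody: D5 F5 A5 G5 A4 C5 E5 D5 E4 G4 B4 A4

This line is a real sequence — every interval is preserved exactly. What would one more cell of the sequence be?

B3 D4 F#4 E4

With a 4-note motive the entries are D5, A4, E4, each down a 4th from the previous.
So cell 4 is B3 D4 F#4 E4.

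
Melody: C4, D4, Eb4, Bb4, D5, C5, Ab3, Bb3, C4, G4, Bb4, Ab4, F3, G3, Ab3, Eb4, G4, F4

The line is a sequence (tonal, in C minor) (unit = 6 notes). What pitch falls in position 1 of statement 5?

The unit is 6 notes. Position-1 pitches of the 3 shown cells: C4, Ab3, F3.
Carrying that down a 3rd forward: D3 → Bb2.

Bb2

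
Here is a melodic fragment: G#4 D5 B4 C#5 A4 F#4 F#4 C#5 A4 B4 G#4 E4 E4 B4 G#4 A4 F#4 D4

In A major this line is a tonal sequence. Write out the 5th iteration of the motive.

C#4 G#4 E4 F#4 D4 B3

Taking 6-note groups, the heads are G#4, F#4, E4: the pattern moves down a 2nd.
Continuing the starts: D4 → C#4.
Statement 5 starts on C#4 and keeps the same diatonic contour: C#4 G#4 E4 F#4 D4 B3.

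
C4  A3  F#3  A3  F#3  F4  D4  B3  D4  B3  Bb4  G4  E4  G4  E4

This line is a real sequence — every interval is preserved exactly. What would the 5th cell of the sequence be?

Taking 5-note groups, the heads are C4, F4, Bb4: the pattern moves up a 4th.
Continuing the starts: Eb5 → Ab5.
Statement 5 starts on Ab5 and keeps the same exact contour: Ab5 F5 D5 F5 D5.

Ab5 F5 D5 F5 D5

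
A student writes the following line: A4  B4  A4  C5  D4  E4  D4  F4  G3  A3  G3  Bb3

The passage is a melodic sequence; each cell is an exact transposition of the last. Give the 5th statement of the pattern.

With a 4-note motive the entries are A4, D4, G3, each down a 5th from the previous.
Continuing the starts: C3 → F2.
From F2 the exact shape gives F2 G2 F2 Ab2.

F2 G2 F2 Ab2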